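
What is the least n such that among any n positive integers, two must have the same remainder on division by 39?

40

Use the pigeonhole principle on residue classes: two integers differ by a multiple of 39 exactly when they share a remainder mod 39.
There are 39 residue classes mod 39, so 39 integers can all lie in distinct classes.
One more integer must repeat a residue, giving a difference divisible by 39. So n = 39 + 1 = 40.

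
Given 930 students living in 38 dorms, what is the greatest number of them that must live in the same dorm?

25

If each of the 38 dorms held at most 24, the total would be at most 38 × 24 = 912 < 930, a contradiction.
So at least one holds ⌈930/38⌉ = 25.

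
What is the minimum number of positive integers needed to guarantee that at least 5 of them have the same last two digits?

401

There are 100 possible two-digit endings acting as pigeonholes.
With 100 × 4 = 400 positive integers we could place exactly 4 in each, with no class reaching 5.
One more forces some class to hold 5, so 400 + 1 = 401.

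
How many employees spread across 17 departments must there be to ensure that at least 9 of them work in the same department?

There are 17 departments acting as pigeonholes.
With 17 × 8 = 136 employees we could place exactly 8 in each, with no class reaching 9.
One more forces some class to hold 9, so 136 + 1 = 137.

137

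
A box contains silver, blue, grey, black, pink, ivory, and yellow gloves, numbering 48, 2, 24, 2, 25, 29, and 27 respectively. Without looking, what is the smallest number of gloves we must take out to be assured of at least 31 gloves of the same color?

140

Treat the 7 colors as pigeonholes.
In the worst case we take at most 30 of each color, but all 2 blue, all 24 grey, all 2 black, all 25 pink, all 29 ivory, and all 27 yellow (fewer than 30), giving 30 + 2 + 24 + 2 + 25 + 29 + 27 = 139.
One more glove then forces some color to 31, so 139 + 1 = 140.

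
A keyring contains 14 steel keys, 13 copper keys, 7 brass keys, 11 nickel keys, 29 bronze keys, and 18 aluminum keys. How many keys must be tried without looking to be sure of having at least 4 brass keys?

89

The worst case draws every non-brass key first: 14 + 13 + 11 + 29 + 18 = 85.
The next 4 draws are then forced to be brass, giving 85 + 4 = 89.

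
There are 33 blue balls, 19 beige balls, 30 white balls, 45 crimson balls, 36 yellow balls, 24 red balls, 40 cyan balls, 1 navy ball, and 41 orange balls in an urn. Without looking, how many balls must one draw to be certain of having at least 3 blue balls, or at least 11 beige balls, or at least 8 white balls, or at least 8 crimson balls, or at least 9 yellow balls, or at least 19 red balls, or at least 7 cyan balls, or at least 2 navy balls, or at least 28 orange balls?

87

The worst case stops just short of every target: 2 blue, 10 beige, 7 white, 7 crimson, 8 yellow, 18 red, 6 cyan, 1 navy, 27 orange — 2 + 10 + 7 + 7 + 8 + 18 + 6 + 1 + 27 = 86 balls.
One more ball must push some color to its target, so 86 + 1 = 87.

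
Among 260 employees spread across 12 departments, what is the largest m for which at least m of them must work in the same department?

The 260 employees fall into 12 departments.
If each of the 12 departments held at most 21, the total would be at most 12 × 21 = 252 < 260, a contradiction.
So at least one holds ⌈260/12⌉ = 22.

22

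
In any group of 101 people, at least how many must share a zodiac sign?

9

The 101 people fall into 12 zodiac signs.
If each of the 12 zodiac signs held at most 8, the total would be at most 12 × 8 = 96 < 101, a contradiction.
So at least one holds ⌈101/12⌉ = 9.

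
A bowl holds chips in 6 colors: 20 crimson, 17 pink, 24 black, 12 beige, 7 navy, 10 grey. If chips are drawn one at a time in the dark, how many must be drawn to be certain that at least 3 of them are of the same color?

The worst case takes 2 chips of each color without reaching 3 of any: 6 × 2 = 12.
The next chip must bring some color to 3, so 12 + 1 = 13.

13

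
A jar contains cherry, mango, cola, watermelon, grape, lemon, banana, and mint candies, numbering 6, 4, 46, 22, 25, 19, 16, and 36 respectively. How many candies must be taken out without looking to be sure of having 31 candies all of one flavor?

Treat the 8 flavors as pigeonholes.
In the worst case we take at most 30 of each flavor, but all 6 cherry, all 4 mango, all 22 watermelon, all 25 grape, all 19 lemon, and all 16 banana (fewer than 30), giving 6 + 4 + 30 + 22 + 25 + 19 + 16 + 30 = 152.
One more candy then forces some flavor to 31, so 152 + 1 = 153.

153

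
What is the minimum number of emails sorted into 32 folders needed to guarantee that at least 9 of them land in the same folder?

257

There are 32 folders acting as pigeonholes.
With 32 × 8 = 256 emails we could place exactly 8 in each, with no class reaching 9.
One more forces some class to hold 9, so 256 + 1 = 257.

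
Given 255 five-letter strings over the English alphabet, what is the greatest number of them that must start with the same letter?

10

The 255 five-letter strings over the English alphabet fall into 26 possible first letters.
If each of the 26 possible first letters held at most 9, the total would be at most 26 × 9 = 234 < 255, a contradiction.
So at least one holds ⌈255/26⌉ = 10.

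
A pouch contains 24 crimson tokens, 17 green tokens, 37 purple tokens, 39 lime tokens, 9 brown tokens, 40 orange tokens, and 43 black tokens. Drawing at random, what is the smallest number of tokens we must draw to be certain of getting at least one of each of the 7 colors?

The hardest color to obtain is brown: we could draw every other token first — 209 − 9 = 200 tokens — without a single brown one.
The next draw must be brown, so 200 + 1 = 201.

201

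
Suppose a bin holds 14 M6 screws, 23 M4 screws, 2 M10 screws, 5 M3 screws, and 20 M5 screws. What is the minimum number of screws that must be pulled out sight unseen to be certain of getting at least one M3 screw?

The worst case draws every non-M3 screw first: 14 + 23 + 2 + 20 = 59.
The next draw is then forced to be M3, giving 59 + 1 = 60.

60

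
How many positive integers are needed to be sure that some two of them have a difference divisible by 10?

Two integers differ by a multiple of 10 exactly when they share a remainder mod 10.
There are 10 residue classes mod 10, so 10 integers can all lie in distinct classes.
One more integer must repeat a residue, giving a difference divisible by 10. So n = 10 + 1 = 11.

11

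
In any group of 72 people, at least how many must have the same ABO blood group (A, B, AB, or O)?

18

The 72 people fall into 4 ABO blood groups.
If each of the 4 ABO blood groups held at most 17, the total would be at most 4 × 17 = 68 < 72, a contradiction.
So at least one holds ⌈72/4⌉ = 18.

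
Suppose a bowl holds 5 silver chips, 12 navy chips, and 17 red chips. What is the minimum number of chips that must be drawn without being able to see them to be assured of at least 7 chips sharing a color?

In the worst case we take at most 6 of each color, but all 5 silver (fewer than 6), giving 5 + 6 + 6 = 17.
One more chip then forces some color to 7, so 17 + 1 = 18.

18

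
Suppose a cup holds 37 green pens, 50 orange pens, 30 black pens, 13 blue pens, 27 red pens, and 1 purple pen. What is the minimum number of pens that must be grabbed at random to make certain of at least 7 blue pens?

To avoid blue pens as long as possible, exhaust the other 5 ink colors first.
The worst case draws every non-blue pen first: 37 + 50 + 30 + 27 + 1 = 145.
The next 7 draws are then forced to be blue, giving 145 + 7 = 152.

152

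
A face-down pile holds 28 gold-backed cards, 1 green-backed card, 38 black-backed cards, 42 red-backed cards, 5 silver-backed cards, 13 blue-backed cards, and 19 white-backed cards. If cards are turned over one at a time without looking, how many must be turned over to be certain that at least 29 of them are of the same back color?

123

In the worst case we take at most 28 of each back color, but all 1 green-backed, all 5 silver-backed, all 13 blue-backed, and all 19 white-backed (fewer than 28), giving 28 + 1 + 28 + 28 + 5 + 13 + 19 = 122.
One more card then forces some back color to 29, so 122 + 1 = 123.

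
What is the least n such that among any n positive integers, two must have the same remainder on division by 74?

Use the pigeonhole principle on residue classes: two integers differ by a multiple of 74 exactly when they share a remainder mod 74.
There are 74 residue classes mod 74, so 74 integers can all lie in distinct classes.
One more integer must repeat a residue, giving a difference divisible by 74. So n = 74 + 1 = 75.

75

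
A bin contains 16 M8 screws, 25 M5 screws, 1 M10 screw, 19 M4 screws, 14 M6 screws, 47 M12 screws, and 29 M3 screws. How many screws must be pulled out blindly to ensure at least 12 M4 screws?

144

The worst case draws every non-M4 screw first: 16 + 25 + 1 + 14 + 47 + 29 = 132.
The next 12 draws are then forced to be M4, giving 132 + 12 = 144.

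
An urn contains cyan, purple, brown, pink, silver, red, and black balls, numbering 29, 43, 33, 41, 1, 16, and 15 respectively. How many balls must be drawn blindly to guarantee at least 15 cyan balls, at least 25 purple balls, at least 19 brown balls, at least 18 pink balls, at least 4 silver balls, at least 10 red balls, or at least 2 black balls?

Each of the 7 colors has its own threshold; avoid all of them simultaneously.
The worst case stops just short of every target: 14 cyan, 24 purple, 18 brown, 17 pink, all 1 silver, 9 red, 1 black — 14 + 24 + 18 + 17 + 1 + 9 + 1 = 84 balls.
One more ball must push some color to its target, so 84 + 1 = 85.

85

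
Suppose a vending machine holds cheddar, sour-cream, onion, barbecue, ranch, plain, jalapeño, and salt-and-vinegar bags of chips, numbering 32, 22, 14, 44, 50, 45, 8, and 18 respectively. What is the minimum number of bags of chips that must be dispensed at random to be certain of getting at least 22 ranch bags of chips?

205

The worst case draws every non-ranch bag of chips first: 32 + 22 + 14 + 44 + 45 + 8 + 18 = 183.
The next 22 draws are then forced to be ranch, giving 183 + 22 = 205.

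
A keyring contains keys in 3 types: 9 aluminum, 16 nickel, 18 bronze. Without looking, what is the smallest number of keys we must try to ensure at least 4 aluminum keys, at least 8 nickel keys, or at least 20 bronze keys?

The worst case stops just short of every target: 3 aluminum, 7 nickel, all 18 bronze — 3 + 7 + 18 = 28 keys.
One more key must push some type to its target, so 28 + 1 = 29.

29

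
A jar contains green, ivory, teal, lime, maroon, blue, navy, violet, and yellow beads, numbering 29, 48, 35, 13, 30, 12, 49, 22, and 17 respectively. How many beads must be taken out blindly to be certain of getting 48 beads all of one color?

Treat the 9 colors as pigeonholes.
In the worst case we take at most 47 of each color, but all 29 green, all 35 teal, all 13 lime, all 30 maroon, all 12 blue, all 22 violet, and all 17 yellow (fewer than 47), giving 29 + 47 + 35 + 13 + 30 + 12 + 47 + 22 + 17 = 252.
One more bead then forces some color to 48, so 252 + 1 = 253.

253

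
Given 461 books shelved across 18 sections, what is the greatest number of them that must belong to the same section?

The 461 books fall into 18 sections.
If each of the 18 sections held at most 25, the total would be at most 18 × 25 = 450 < 461, a contradiction.
So at least one holds ⌈461/18⌉ = 26.

26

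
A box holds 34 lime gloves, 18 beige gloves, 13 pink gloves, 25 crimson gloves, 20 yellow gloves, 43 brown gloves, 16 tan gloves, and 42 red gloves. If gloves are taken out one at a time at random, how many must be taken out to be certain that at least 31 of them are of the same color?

In the worst case we take at most 30 of each color, but all 18 beige, all 13 pink, all 25 crimson, all 20 yellow, and all 16 tan (fewer than 30), giving 30 + 18 + 13 + 25 + 20 + 30 + 16 + 30 = 182.
One more glove then forces some color to 31, so 182 + 1 = 183.

183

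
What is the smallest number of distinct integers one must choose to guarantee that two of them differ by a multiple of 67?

68

Two integers differ by a multiple of 67 exactly when they share a remainder mod 67.
There are 67 residue classes mod 67, so 67 integers can all lie in distinct classes.
One more integer must repeat a residue, giving a difference divisible by 67. So n = 67 + 1 = 68.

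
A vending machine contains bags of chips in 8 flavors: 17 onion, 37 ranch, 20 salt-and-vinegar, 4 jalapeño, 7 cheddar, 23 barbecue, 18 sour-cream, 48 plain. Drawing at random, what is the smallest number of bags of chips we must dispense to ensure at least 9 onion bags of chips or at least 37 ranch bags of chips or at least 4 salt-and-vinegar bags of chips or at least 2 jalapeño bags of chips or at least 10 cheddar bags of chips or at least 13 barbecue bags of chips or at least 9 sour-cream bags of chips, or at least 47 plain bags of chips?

The worst case stops just short of every target: 8 onion, 36 ranch, 3 salt-and-vinegar, 1 jalapeño, all 7 cheddar, 12 barbecue, 8 sour-cream, 46 plain — 8 + 36 + 3 + 1 + 7 + 12 + 8 + 46 = 121 bags of chips.
One more bag of chips must push some flavor to its target, so 121 + 1 = 122.

122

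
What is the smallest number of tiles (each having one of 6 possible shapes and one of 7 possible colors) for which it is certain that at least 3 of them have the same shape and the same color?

85

There are 6 × 7 = 42 (shape, color) combinations acting as pigeonholes.
With 42 × 2 = 84 tiles we could place exactly 2 in each, with no (shape, color) pair reaching 3.
One more forces some (shape, color) pair to hold 3, so 84 + 1 = 85.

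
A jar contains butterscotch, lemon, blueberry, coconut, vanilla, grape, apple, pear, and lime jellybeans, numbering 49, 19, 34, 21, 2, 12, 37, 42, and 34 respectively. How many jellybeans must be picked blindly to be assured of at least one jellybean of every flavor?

The hardest flavor to obtain is vanilla: we could draw every other jellybean first — 250 − 2 = 248 jellybeans — without a single vanilla one.
The next draw must be vanilla, so 248 + 1 = 249.

249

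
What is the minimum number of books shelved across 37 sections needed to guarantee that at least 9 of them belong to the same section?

297

There are 37 sections acting as pigeonholes.
With 37 × 8 = 296 books we could place exactly 8 in each, with no class reaching 9.
One more forces some class to hold 9, so 296 + 1 = 297.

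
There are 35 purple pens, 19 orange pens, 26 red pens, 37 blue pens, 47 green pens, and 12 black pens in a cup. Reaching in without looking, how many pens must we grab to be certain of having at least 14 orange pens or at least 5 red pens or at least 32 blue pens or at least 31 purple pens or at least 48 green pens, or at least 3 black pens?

128

The worst case stops just short of every target: 30 purple, 13 orange, 4 red, 31 blue, 47 green, 2 black — 30 + 13 + 4 + 31 + 47 + 2 = 127 pens.
One more pen must push some ink color to its target, so 127 + 1 = 128.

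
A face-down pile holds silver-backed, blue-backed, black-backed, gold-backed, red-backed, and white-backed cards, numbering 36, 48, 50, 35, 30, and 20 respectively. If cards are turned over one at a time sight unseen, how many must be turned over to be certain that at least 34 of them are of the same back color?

183

In the worst case we take at most 33 of each back color, but all 30 red-backed and all 20 white-backed (fewer than 33), giving 33 + 33 + 33 + 33 + 30 + 20 = 182.
One more card then forces some back color to 34, so 182 + 1 = 183.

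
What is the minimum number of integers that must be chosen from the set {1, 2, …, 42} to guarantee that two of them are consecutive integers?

22

Partition {1, …, 42} into 21 pairs: {1,2}, {3,4}, …, {41,42}.
Choosing 21 integers — say the 21 even numbers 2, 4, …, 42 — takes one from each pair and avoids the property.
Choosing 22 forces two into the same pair by pigeonhole, and those are consecutive. So 22.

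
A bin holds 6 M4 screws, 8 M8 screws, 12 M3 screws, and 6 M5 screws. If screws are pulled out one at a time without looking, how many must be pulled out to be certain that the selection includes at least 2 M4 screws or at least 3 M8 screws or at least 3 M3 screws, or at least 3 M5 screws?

8

The worst case stops just short of every target: 1 M4, 2 M8, 2 M3, 2 M5 — 1 + 2 + 2 + 2 = 7 screws.
One more screw must push some size to its target, so 7 + 1 = 8.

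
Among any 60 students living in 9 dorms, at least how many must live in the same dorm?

The 60 students fall into 9 dorms.
If each of the 9 dorms held at most 6, the total would be at most 9 × 6 = 54 < 60, a contradiction.
So at least one holds ⌈60/9⌉ = 7.

7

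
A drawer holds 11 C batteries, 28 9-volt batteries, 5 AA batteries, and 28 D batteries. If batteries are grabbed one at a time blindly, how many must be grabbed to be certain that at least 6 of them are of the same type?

21

The worst case takes 5 batteries of each type without reaching 6 of any: 4 × 5 = 20.
The next battery must bring some type to 6, so 20 + 1 = 21.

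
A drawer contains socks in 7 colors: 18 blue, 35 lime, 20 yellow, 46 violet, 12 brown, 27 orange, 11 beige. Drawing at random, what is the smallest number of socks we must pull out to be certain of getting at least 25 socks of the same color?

In the worst case we take at most 24 of each color, but all 18 blue, all 20 yellow, all 12 brown, and all 11 beige (fewer than 24), giving 18 + 24 + 20 + 24 + 12 + 24 + 11 = 133.
One more sock then forces some color to 25, so 133 + 1 = 134.

134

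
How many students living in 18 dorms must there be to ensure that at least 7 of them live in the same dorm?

There are 18 dorms acting as pigeonholes.
With 18 × 6 = 108 students we could place exactly 6 in each, with no class reaching 7.
One more forces some class to hold 7, so 108 + 1 = 109.

109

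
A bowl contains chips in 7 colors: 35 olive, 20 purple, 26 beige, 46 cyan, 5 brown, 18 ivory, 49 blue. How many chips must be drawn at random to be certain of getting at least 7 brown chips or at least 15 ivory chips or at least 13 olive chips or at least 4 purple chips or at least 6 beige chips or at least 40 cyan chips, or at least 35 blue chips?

The worst case stops just short of every target: 12 olive, 3 purple, 5 beige, 39 cyan, all 5 brown, 14 ivory, 34 blue — 12 + 3 + 5 + 39 + 5 + 14 + 34 = 112 chips.
One more chip must push some color to its target, so 112 + 1 = 113.

113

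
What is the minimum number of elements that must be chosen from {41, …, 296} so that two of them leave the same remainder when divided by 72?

Group the integers by remainder mod 72; there are 72 residue classes, each nonempty in this range.
Choosing one from each class (72 integers) avoids any shared remainder.
One more choice must repeat a class, so two differ by a multiple of 72. Hence 72 + 1 = 73.

73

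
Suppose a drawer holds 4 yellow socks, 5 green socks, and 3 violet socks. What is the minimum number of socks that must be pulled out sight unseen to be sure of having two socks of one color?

4

The worst case takes 1 sock of each color without reaching 2 of any: 3 × 1 = 3.
The next sock must bring some color to 2, so 3 + 1 = 4.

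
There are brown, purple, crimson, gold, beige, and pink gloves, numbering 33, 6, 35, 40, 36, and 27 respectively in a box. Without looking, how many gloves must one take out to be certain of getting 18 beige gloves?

159

To avoid beige gloves as long as possible, exhaust the other 5 colors first.
The worst case draws every non-beige glove first: 33 + 6 + 35 + 40 + 27 = 141.
The next 18 draws are then forced to be beige, giving 141 + 18 = 159.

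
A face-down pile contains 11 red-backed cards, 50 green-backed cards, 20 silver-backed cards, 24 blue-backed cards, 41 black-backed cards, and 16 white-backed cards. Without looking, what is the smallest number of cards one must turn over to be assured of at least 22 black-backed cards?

143

To avoid black-backed cards as long as possible, exhaust the other 5 back colors first.
The worst case draws every non-black-backed card first: 11 + 50 + 20 + 24 + 16 = 121.
The next 22 draws are then forced to be black-backed, giving 121 + 22 = 143.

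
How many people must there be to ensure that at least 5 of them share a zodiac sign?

There are 12 zodiac signs acting as pigeonholes.
With 12 × 4 = 48 people we could place exactly 4 in each, with no class reaching 5.
One more forces some class to hold 5, so 48 + 1 = 49.

49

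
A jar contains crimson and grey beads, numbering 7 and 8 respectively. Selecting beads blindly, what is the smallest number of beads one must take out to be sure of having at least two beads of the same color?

3

The worst case takes 1 bead of each color without reaching 2 of any: 2 × 1 = 2.
The next bead must bring some color to 2, so 2 + 1 = 3.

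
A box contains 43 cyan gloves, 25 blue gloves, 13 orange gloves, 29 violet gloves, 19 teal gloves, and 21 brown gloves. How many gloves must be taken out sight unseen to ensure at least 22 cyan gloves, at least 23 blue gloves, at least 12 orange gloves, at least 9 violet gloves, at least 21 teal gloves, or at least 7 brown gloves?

88

Each of the 6 colors has its own threshold; avoid all of them simultaneously.
The worst case stops just short of every target: 21 cyan, 22 blue, 11 orange, 8 violet, all 19 teal, 6 brown — 21 + 22 + 11 + 8 + 19 + 6 = 87 gloves.
One more glove must push some color to its target, so 87 + 1 = 88.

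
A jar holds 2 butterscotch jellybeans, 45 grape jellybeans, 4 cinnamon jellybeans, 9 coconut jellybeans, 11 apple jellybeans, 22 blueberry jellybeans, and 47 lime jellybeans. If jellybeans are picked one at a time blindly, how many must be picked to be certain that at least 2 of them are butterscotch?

140

To avoid butterscotch jellybeans as long as possible, exhaust the other 6 flavors first.
The worst case draws every non-butterscotch jellybean first: 45 + 4 + 9 + 11 + 22 + 47 = 138.
The next 2 draws are then forced to be butterscotch, giving 138 + 2 = 140.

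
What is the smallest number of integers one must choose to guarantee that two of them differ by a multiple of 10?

11

Use the pigeonhole principle on residue classes: two integers differ by a multiple of 10 exactly when they share a remainder mod 10.
There are 10 residue classes mod 10, so 10 integers can all lie in distinct classes.
One more integer must repeat a residue, giving a difference divisible by 10. So n = 10 + 1 = 11.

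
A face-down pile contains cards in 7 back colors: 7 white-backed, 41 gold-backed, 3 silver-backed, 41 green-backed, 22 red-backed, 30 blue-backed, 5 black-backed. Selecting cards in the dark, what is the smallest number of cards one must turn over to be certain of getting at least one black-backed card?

To avoid black-backed cards as long as possible, exhaust the other 6 back colors first.
The worst case draws every non-black-backed card first: 7 + 41 + 3 + 41 + 22 + 30 = 144.
The next draw is then forced to be black-backed, giving 144 + 1 = 145.

145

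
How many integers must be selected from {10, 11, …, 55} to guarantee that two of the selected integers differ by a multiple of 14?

15

Group the integers by remainder mod 14; there are 14 residue classes, each nonempty in this range.
Choosing one from each class (14 integers) avoids any shared remainder.
One more choice must repeat a class, so two differ by a multiple of 14. Hence 14 + 1 = 15.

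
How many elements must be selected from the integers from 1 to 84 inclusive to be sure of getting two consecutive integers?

43

Partition {1, …, 84} into 42 pairs: {1,2}, {3,4}, …, {83,84}.
Choosing 42 integers — say the 42 even numbers 2, 4, …, 84 — takes one from each pair and avoids the property.
Choosing 43 forces two into the same pair by pigeonhole, and those are consecutive. So 43.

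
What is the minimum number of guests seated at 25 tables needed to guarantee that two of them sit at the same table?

26

There are 25 tables acting as pigeonholes.
With 25 guests we could place one in each, avoiding any repeat.
One more forces some class to hold 2, so 25 + 1 = 26.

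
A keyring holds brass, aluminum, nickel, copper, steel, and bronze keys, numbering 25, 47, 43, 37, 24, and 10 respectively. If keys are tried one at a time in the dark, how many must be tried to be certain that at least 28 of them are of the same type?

In the worst case we take at most 27 of each type, but all 25 brass, all 24 steel, and all 10 bronze (fewer than 27), giving 25 + 27 + 27 + 27 + 24 + 10 = 140.
One more key then forces some type to 28, so 140 + 1 = 141.

141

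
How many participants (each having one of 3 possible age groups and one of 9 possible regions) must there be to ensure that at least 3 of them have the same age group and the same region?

55

There are 3 × 9 = 27 (age group, region) combinations acting as pigeonholes.
With 27 × 2 = 54 participants we could place exactly 2 in each, with no (age group, region) pair reaching 3.
One more forces some (age group, region) pair to hold 3, so 54 + 1 = 55.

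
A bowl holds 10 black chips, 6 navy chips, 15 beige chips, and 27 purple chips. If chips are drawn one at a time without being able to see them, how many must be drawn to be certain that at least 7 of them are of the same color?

The worst case takes 6 chips of each color without reaching 7 of any: 4 × 6 = 24.
The next chip must bring some color to 7, so 24 + 1 = 25.

25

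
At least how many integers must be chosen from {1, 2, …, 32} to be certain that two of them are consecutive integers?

17

Partition {1, …, 32} into 16 pairs: {1,2}, {3,4}, …, {31,32}.
Choosing 16 integers — say the 16 even numbers 2, 4, …, 32 — takes one from each pair and avoids the property.
Choosing 17 forces two into the same pair by pigeonhole, and those are consecutive. So 17.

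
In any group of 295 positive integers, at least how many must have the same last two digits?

3

The 295 positive integers fall into 100 possible two-digit endings.
If each of the 100 possible two-digit endings held at most 2, the total would be at most 100 × 2 = 200 < 295, a contradiction.
So at least one holds ⌈295/100⌉ = 3.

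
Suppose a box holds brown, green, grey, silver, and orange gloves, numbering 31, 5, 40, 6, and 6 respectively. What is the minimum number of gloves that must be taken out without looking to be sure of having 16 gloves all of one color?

48

Treat the 5 colors as pigeonholes.
In the worst case we take at most 15 of each color, but all 5 green, all 6 silver, and all 6 orange (fewer than 15), giving 15 + 5 + 15 + 6 + 6 = 47.
One more glove then forces some color to 16, so 47 + 1 = 48.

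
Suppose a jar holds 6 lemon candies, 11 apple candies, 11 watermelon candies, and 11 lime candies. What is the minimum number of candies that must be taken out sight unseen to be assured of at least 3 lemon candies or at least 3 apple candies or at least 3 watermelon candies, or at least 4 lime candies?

10

The worst case stops just short of every target: 2 lemon, 2 apple, 2 watermelon, 3 lime — 2 + 2 + 2 + 3 = 9 candies.
One more candy must push some flavor to its target, so 9 + 1 = 10.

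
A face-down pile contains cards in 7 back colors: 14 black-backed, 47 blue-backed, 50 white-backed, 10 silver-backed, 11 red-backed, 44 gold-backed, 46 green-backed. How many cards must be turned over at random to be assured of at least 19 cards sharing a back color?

Treat the 7 back colors as pigeonholes.
In the worst case we take at most 18 of each back color, but all 14 black-backed, all 10 silver-backed, and all 11 red-backed (fewer than 18), giving 14 + 18 + 18 + 10 + 11 + 18 + 18 = 107.
One more card then forces some back color to 19, so 107 + 1 = 108.

108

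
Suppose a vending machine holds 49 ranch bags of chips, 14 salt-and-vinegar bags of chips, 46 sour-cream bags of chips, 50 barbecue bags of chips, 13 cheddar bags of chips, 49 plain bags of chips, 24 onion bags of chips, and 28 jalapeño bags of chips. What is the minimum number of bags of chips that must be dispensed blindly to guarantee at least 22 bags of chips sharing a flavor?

154

In the worst case we take at most 21 of each flavor, but all 14 salt-and-vinegar and all 13 cheddar (fewer than 21), giving 21 + 14 + 21 + 21 + 13 + 21 + 21 + 21 = 153.
One more bag of chips then forces some flavor to 22, so 153 + 1 = 154.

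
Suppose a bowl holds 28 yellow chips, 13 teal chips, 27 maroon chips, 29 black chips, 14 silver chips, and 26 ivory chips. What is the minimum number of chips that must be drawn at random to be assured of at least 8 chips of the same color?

43

Treat the 6 colors as pigeonholes.
The worst case takes 7 chips of each color without reaching 8 of any: 6 × 7 = 42.
The next chip must bring some color to 8, so 42 + 1 = 43.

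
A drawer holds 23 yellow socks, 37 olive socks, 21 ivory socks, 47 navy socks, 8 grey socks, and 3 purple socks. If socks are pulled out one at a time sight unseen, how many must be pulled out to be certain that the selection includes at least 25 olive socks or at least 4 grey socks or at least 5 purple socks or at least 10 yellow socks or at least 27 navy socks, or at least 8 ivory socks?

The worst case stops just short of every target: 9 yellow, 24 olive, 7 ivory, 26 navy, 3 grey, all 3 purple — 9 + 24 + 7 + 26 + 3 + 3 = 72 socks.
One more sock must push some color to its target, so 72 + 1 = 73.

73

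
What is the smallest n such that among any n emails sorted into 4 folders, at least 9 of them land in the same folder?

33

There are 4 folders acting as pigeonholes.
With 4 × 8 = 32 emails we could place exactly 8 in each, with no class reaching 9.
One more forces some class to hold 9, so 32 + 1 = 33.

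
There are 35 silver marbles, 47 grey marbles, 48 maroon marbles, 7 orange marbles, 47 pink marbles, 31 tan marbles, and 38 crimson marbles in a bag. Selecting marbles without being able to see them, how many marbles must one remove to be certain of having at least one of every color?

The hardest color to obtain is orange: we could draw every other marble first — 253 − 7 = 246 marbles — without a single orange one.
The next draw must be orange, so 246 + 1 = 247.

247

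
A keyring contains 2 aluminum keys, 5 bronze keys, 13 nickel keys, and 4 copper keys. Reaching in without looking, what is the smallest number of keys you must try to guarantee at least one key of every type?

23

The hardest type to obtain is aluminum: we could draw every other key first — 24 − 2 = 22 keys — without a single aluminum one.
The next draw must be aluminum, so 22 + 1 = 23.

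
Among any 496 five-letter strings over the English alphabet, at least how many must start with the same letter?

If each of the 26 possible first letters held at most 19, the total would be at most 26 × 19 = 494 < 496, a contradiction.
So at least one holds ⌈496/26⌉ = 20.

20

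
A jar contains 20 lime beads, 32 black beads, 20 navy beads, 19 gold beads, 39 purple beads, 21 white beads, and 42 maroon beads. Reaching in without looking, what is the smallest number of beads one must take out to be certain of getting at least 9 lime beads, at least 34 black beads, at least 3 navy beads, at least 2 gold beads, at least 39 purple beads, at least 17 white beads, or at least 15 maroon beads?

Each of the 7 colors has its own threshold; avoid all of them simultaneously.
The worst case stops just short of every target: 8 lime, all 32 black, 2 navy, 1 gold, 38 purple, 16 white, 14 maroon — 8 + 32 + 2 + 1 + 38 + 16 + 14 = 111 beads.
One more bead must push some color to its target, so 111 + 1 = 112.

112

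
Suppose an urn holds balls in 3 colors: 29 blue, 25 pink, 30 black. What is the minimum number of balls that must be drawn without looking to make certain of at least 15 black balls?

The worst case draws every non-black ball first: 29 + 25 = 54.
The next 15 draws are then forced to be black, giving 54 + 15 = 69.

69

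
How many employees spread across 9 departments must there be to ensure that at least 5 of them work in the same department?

37

There are 9 departments acting as pigeonholes.
With 9 × 4 = 36 employees we could place exactly 4 in each, with no class reaching 5.
One more forces some class to hold 5, so 36 + 1 = 37.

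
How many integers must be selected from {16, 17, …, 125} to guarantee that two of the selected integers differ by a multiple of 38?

39

Group the integers by remainder mod 38; there are 38 residue classes, each nonempty in this range.
Choosing one from each class (38 integers) avoids any shared remainder.
One more choice must repeat a class, so two differ by a multiple of 38. Hence 38 + 1 = 39.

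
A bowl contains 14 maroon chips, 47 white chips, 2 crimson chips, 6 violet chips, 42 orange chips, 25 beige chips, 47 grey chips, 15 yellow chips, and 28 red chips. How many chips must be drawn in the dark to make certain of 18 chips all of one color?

123

In the worst case we take at most 17 of each color, but all 14 maroon, all 2 crimson, all 6 violet, and all 15 yellow (fewer than 17), giving 14 + 17 + 2 + 6 + 17 + 17 + 17 + 15 + 17 = 122.
One more chip then forces some color to 18, so 122 + 1 = 123.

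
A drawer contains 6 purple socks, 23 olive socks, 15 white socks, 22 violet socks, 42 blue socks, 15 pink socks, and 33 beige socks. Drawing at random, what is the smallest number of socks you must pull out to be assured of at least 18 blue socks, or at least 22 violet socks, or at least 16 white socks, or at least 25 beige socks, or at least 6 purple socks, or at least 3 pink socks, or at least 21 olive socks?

105

Each of the 7 colors has its own threshold; avoid all of them simultaneously.
The worst case stops just short of every target: 5 purple, 20 olive, 15 white, 21 violet, 17 blue, 2 pink, 24 beige — 5 + 20 + 15 + 21 + 17 + 2 + 24 = 104 socks.
One more sock must push some color to its target, so 104 + 1 = 105.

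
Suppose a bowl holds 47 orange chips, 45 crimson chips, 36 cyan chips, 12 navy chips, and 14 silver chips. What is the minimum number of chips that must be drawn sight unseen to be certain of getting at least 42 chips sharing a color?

In the worst case we take at most 41 of each color, but all 36 cyan, all 12 navy, and all 14 silver (fewer than 41), giving 41 + 41 + 36 + 12 + 14 = 144.
One more chip then forces some color to 42, so 144 + 1 = 145.

145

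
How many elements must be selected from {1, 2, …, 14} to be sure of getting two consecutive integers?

8

Partition {1, …, 14} into 7 pairs: {1,2}, {3,4}, …, {13,14}.
Choosing 7 integers — say the 7 even numbers 2, 4, …, 14 — takes one from each pair and avoids the property.
Choosing 8 forces two into the same pair by pigeonhole, and those are consecutive. So 8.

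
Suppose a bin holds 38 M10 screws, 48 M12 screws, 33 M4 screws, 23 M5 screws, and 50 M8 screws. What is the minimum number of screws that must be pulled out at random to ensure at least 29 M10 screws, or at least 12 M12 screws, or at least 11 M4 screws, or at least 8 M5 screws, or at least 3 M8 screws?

Each of the 5 sizes has its own threshold; avoid all of them simultaneously.
The worst case stops just short of every target: 28 M10, 11 M12, 10 M4, 7 M5, 2 M8 — 28 + 11 + 10 + 7 + 2 = 58 screws.
One more screw must push some size to its target, so 58 + 1 = 59.

59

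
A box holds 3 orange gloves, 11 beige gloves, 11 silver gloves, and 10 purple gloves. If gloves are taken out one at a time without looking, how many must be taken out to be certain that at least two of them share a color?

5

The worst case takes 1 glove of each color without reaching 2 of any: 4 × 1 = 4.
The next glove must bring some color to 2, so 4 + 1 = 5.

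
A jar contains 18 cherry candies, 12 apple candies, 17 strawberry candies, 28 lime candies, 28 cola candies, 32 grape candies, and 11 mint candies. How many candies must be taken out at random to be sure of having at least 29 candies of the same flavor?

143

Treat the 7 flavors as pigeonholes.
In the worst case we take at most 28 of each flavor, but all 18 cherry, all 12 apple, all 17 strawberry, and all 11 mint (fewer than 28), giving 18 + 12 + 17 + 28 + 28 + 28 + 11 = 142.
One more candy then forces some flavor to 29, so 142 + 1 = 143.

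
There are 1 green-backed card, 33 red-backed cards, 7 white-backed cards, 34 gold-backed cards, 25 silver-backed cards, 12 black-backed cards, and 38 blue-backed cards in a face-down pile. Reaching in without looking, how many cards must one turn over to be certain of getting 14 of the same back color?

73

In the worst case we take at most 13 of each back color, but all 1 green-backed, all 7 white-backed, and all 12 black-backed (fewer than 13), giving 1 + 13 + 7 + 13 + 13 + 12 + 13 = 72.
One more card then forces some back color to 14, so 72 + 1 = 73.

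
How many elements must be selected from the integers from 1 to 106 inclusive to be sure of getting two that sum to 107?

Partition {1, …, 106} into 53 pairs: {1,106}, {2,105}, …, {53,54}.
Choosing 53 integers — say the integers 1 through 53 — takes one from each pair and avoids the property.
Choosing 54 forces two into the same pair by pigeonhole, and those sum to 107. So 54.

54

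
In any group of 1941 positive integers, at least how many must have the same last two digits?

20

The 1941 positive integers fall into 100 possible two-digit endings.
If each of the 100 possible two-digit endings held at most 19, the total would be at most 100 × 19 = 1900 < 1941, a contradiction.
So at least one holds ⌈1941/100⌉ = 20.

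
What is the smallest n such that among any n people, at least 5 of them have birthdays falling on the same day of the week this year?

There are 7 days of the week acting as pigeonholes.
With 7 × 4 = 28 people we could place exactly 4 in each, with no class reaching 5.
One more forces some class to hold 5, so 28 + 1 = 29.

29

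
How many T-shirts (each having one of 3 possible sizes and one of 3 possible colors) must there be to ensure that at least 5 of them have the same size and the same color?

37

There are 3 × 3 = 9 (size, color) combinations acting as pigeonholes.
With 9 × 4 = 36 T-shirts we could place exactly 4 in each, with no (size, color) pair reaching 5.
One more forces some (size, color) pair to hold 5, so 36 + 1 = 37.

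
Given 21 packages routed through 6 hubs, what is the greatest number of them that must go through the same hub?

The 21 packages fall into 6 hubs.
If each of the 6 hubs held at most 3, the total would be at most 6 × 3 = 18 < 21, a contradiction.
So at least one holds ⌈21/6⌉ = 4.

4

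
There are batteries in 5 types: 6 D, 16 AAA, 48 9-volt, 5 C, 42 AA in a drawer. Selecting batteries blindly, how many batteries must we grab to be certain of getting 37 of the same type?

100

In the worst case we take at most 36 of each type, but all 6 D, all 16 AAA, and all 5 C (fewer than 36), giving 6 + 16 + 36 + 5 + 36 = 99.
One more battery then forces some type to 37, so 99 + 1 = 100.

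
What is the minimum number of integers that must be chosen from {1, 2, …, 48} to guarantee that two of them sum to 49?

25

Partition {1, …, 48} into 24 pairs: {1,48}, {2,47}, …, {24,25}.
Choosing 24 integers — say the integers 1 through 24 — takes one from each pair and avoids the property.
Choosing 25 forces two into the same pair by pigeonhole, and those sum to 49. So 25.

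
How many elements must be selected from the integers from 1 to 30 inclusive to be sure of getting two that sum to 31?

Partition {1, …, 30} into 15 pairs: {1,30}, {2,29}, …, {15,16}.
Choosing 15 integers — say the integers 1 through 15 — takes one from each pair and avoids the property.
Choosing 16 forces two into the same pair by pigeonhole, and those sum to 31. So 16.

16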